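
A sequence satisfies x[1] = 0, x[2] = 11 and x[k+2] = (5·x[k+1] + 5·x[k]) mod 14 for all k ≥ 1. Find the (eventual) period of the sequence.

Computing terms: x[1] = 0,  x[2] = 11,  x[3] = 13,  x[4] = 8,  x[5] = 7,  x[6] = 5,  x[7] = 4,  x[8] = 3,  x[9] = 7,  x[10] = 8,  x[11] = 5,  x[12] = 9,  x[13] = 0,  x[14] = 3,  x[15] = 1,  x[16] = 6,  x[17] = 7,  x[18] = 9,  x[19] = 10,  x[20] = 11,  x[21] = 7,  x[22] = 6,  x[23] = 9,  x[24] = 5,  x[25] = 0,  x[26] = 11.
Since (x[25], x[26]) = (x[1], x[2]) = (0, 11) (two consecutive terms determine the rest), the sequence is periodic with period 24.

24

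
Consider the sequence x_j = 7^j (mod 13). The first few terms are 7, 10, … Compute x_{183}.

5

x_1 = 7; x_2 = 10; x_3 = 5; x_4 = 9; x_5 = 11; x_6 = 12; x_7 = 6; x_8 = 3; x_9 = 8; x_{10} = 4; x_{11} = 2; x_{12} = 1; x_{13} = 7.
Since x_{13} = x_1 = 7, the sequence is periodic with period 12.
(183 - 1) mod 12 = 2, so x_{183} = x_3 = 5.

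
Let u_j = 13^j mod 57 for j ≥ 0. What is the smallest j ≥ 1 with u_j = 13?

We have u_0 = 1,  u_1 = 13,  u_2 = 55,  u_3 = 31,  u_4 = 4,  u_5 = 52,  u_6 = 49,  u_7 = 10,  u_8 = 16,  u_9 = 37,  u_{10} = 25,  u_{11} = 40,  u_{12} = 7,  u_{13} = 34,  u_{14} = 43,  u_{15} = 46,  u_{16} = 28,  u_{17} = 22,  u_{18} = 1.
Since u_{18} = u_0 = 1, the sequence is periodic with period 18.
The value 13 first appears (with j ≥ 1) at u_1.

1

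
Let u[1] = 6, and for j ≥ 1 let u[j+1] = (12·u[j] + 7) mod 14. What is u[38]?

9

Computing terms: u[1] = 6,  u[2] = 9,  u[3] = 3,  u[4] = 1,  u[5] = 5,  u[6] = 11,  u[7] = 13,  u[8] = 9.
Since u[8] = u[2] = 9, the sequence is eventually periodic: after a pre-period of length 1 it cycles with period 6.
For j ≥ 2, u[j] depends only on (j - 2) mod 6. (38 - 2) mod 6 = 0, so u[38] = u[2] = 9.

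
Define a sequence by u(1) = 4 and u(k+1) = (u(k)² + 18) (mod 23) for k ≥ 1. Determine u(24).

Listing terms: u(1) = 4; u(2) = 11; u(3) = 1; u(4) = 19; u(5) = 11.
Since u(5) = u(2) = 11, the sequence is eventually periodic: after a pre-period of length 1 it cycles with period 3.
For k ≥ 2, u(k) depends only on (k - 2) mod 3. (24 - 2) mod 3 = 1, so u(24) = u(3) = 1.

1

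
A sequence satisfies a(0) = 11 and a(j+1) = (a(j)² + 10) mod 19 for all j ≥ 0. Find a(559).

Listing terms: a(0) = 11, a(1) = 17, a(2) = 14, a(3) = 16, a(4) = 0, a(5) = 10, a(6) = 15, a(7) = 7, a(8) = 2, a(9) = 14.
Since a(9) = a(2) = 14, the sequence is eventually periodic: after a pre-period of length 2 it cycles with period 7.
For j ≥ 2, a(j) depends only on (j - 2) mod 7. (559 - 2) mod 7 = 4, so a(559) = a(6) = 15.

15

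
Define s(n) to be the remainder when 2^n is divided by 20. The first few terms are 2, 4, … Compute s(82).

4

Listing terms: s(1) = 2, s(2) = 4, s(3) = 8, s(4) = 16, s(5) = 12, s(6) = 4.
Since s(6) = s(2) = 4, the sequence is eventually periodic: after a pre-period of length 1 it cycles with period 4.
For n ≥ 2, s(n) depends only on (n - 2) mod 4. (82 - 2) mod 4 = 0, so s(82) = s(2) = 4.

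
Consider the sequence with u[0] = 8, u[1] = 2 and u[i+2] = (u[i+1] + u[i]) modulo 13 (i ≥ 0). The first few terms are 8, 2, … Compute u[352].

u[0] = 8, u[1] = 2, u[2] = 10, u[3] = 12, u[4] = 9, u[5] = 8, u[6] = 4, u[7] = 12, u[8] = 3, u[9] = 2, u[10] = 5, u[11] = 7, u[12] = 12, u[13] = 6, u[14] = 5, u[15] = 11, u[16] = 3, u[17] = 1, u[18] = 4, u[19] = 5, u[20] = 9, u[21] = 1, u[22] = 10, u[23] = 11, u[24] = 8, u[25] = 6, u[26] = 1, u[27] = 7, u[28] = 8, u[29] = 2.
The sequence repeats with period 28.
(352 - 0) mod 28 = 16, so u[352] = u[16] = 3.

3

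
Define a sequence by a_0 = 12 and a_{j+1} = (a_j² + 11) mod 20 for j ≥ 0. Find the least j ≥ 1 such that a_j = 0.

Listing terms: a_0 = 12; a_1 = 15; a_2 = 16; a_3 = 7; a_4 = 0; a_5 = 11; a_6 = 12.
Since a_6 = a_0 = 12, the sequence is periodic with period 6.
The value 0 first appears (with j ≥ 1) at a_4.

4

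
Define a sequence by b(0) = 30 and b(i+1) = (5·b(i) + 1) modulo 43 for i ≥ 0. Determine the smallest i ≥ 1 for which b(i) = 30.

42

Listing terms: b(0) = 30, b(1) = 22, b(2) = 25, b(3) = 40, b(4) = 29, b(5) = 17, b(6) = 0, b(7) = 1, b(8) = 6, b(9) = 31, b(10) = 27, b(11) = 7, b(12) = 36, b(13) = 9, b(14) = 3, b(15) = 16, b(16) = 38, b(17) = 19, b(18) = 10, b(19) = 8, b(20) = 41, b(21) = 34, b(22) = 42, b(23) = 39, b(24) = 24, b(25) = 35, b(26) = 4, b(27) = 21, b(28) = 20, b(29) = 15, b(30) = 33, b(31) = 37, b(32) = 14, b(33) = 28, b(34) = 12, b(35) = 18, b(36) = 5, b(37) = 26, b(38) = 2, b(39) = 11, b(40) = 13, b(41) = 23, b(42) = 30.
Since b(42) = b(0) = 30, the sequence is periodic with period 42.
The value 30 next appears (with i ≥ 1) at b(42).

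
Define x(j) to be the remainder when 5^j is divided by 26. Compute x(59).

x(0) = 1; x(1) = 5; x(2) = 25; x(3) = 21; x(4) = 1.
The sequence repeats with period 4.
So x(59) = x(0 + ((59-0) mod 4)) = x(3) = 21.

21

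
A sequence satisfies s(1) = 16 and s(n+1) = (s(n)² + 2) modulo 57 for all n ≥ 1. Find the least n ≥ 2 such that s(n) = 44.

We have s(1) = 16; s(2) = 30; s(3) = 47; s(4) = 45; s(5) = 32; s(6) = 0; s(7) = 2; s(8) = 6; s(9) = 38; s(10) = 21; s(11) = 44; s(12) = 0.
Since s(12) = s(6) = 0, the sequence is eventually periodic: after a pre-period of length 5 it cycles with period 6.
The value 44 first appears (with n ≥ 2) at s(11).

11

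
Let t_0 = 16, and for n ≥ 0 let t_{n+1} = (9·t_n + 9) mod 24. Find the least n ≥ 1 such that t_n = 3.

3

Computing terms: t_0 = 16,  t_1 = 9,  t_2 = 18,  t_3 = 3,  t_4 = 12,  t_5 = 21,  t_6 = 6,  t_7 = 15,  t_8 = 0,  t_9 = 9.
Since t_9 = t_1 = 9, the sequence is eventually periodic: after a pre-period of length 1 it cycles with period 8.
The value 3 first appears (with n ≥ 1) at t_3.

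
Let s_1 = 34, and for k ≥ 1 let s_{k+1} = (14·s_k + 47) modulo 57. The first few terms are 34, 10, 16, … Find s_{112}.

Computing terms: s_1 = 34,  s_2 = 10,  s_3 = 16,  s_4 = 43,  s_5 = 22,  s_6 = 13,  s_7 = 1,  s_8 = 4,  s_9 = 46,  s_{10} = 7,  s_{11} = 31,  s_{12} = 25,  s_{13} = 55,  s_{14} = 19,  s_{15} = 28,  s_{16} = 40,  s_{17} = 37,  s_{18} = 52,  s_{19} = 34.
The sequence repeats with period 18.
So s_{112} = s_{1 + ((112-1) mod 18)} = s_4 = 43.

43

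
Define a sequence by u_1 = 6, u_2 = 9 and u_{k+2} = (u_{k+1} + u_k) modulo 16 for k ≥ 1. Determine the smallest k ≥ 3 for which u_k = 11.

9

Listing terms: u_1 = 6; u_2 = 9; u_3 = 15; u_4 = 8; u_5 = 7; u_6 = 15; u_7 = 6; u_8 = 5; u_9 = 11; u_{10} = 0; u_{11} = 11; u_{12} = 11; u_{13} = 6; u_{14} = 1; u_{15} = 7; u_{16} = 8; u_{17} = 15; u_{18} = 7; u_{19} = 6; u_{20} = 13; u_{21} = 3; u_{22} = 0; u_{23} = 3; u_{24} = 3; u_{25} = 6; u_{26} = 9.
Since (u_{25}, u_{26}) = (u_1, u_2) = (6, 9) (two consecutive terms determine the rest), the sequence is periodic with period 24.
The value 11 first appears (with k ≥ 3) at u_9.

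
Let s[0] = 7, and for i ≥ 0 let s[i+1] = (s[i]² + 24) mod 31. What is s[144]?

24

s[0] = 7,  s[1] = 11,  s[2] = 21,  s[3] = 0,  s[4] = 24,  s[5] = 11.
Since s[5] = s[1] = 11, the sequence is eventually periodic: after a pre-period of length 1 it cycles with period 4.
For i ≥ 1, s[i] depends only on (i - 1) mod 4. (144 - 1) mod 4 = 3, so s[144] = s[4] = 24.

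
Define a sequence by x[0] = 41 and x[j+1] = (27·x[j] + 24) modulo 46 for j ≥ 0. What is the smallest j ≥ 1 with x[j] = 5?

x[0] = 41, x[1] = 27, x[2] = 17, x[3] = 23, x[4] = 1, x[5] = 5, x[6] = 21, x[7] = 39, x[8] = 19, x[9] = 31, x[10] = 33, x[11] = 41.
Since x[11] = x[0] = 41, the sequence is periodic with period 11.
The value 5 first appears (with j ≥ 1) at x[5].

5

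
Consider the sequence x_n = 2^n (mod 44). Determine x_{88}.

Listing terms: x_0 = 1, x_1 = 2, x_2 = 4, x_3 = 8, x_4 = 16, x_5 = 32, x_6 = 20, x_7 = 40, x_8 = 36, x_9 = 28, x_{10} = 12, x_{11} = 24, x_{12} = 4.
Since x_{12} = x_2 = 4, the sequence is eventually periodic: after a pre-period of length 2 it cycles with period 10.
For n ≥ 2, x_n depends only on (n - 2) mod 10. (88 - 2) mod 10 = 6, so x_{88} = x_8 = 36.

36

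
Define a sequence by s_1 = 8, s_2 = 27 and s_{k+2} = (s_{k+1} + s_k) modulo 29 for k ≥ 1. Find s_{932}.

Listing terms: s_1 = 8, s_2 = 27, s_3 = 6, s_4 = 4, s_5 = 10, s_6 = 14, s_7 = 24, s_8 = 9, s_9 = 4, s_{10} = 13, s_{11} = 17, s_{12} = 1, s_{13} = 18, s_{14} = 19, s_{15} = 8, s_{16} = 27.
The sequence repeats with period 14.
(932 - 1) mod 14 = 7, so s_{932} = s_8 = 9.

9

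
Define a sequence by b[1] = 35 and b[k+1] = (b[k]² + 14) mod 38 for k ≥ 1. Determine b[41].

We have b[1] = 35; b[2] = 23; b[3] = 11; b[4] = 21; b[5] = 37; b[6] = 15; b[7] = 11.
Since b[7] = b[3] = 11, the sequence is eventually periodic: after a pre-period of length 2 it cycles with period 4.
For k ≥ 3, b[k] depends only on (k - 3) mod 4. (41 - 3) mod 4 = 2, so b[41] = b[5] = 37.

37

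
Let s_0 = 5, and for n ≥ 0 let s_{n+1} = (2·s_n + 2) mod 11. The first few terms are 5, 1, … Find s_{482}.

4

Computing terms: s_0 = 5; s_1 = 1; s_2 = 4; s_3 = 10; s_4 = 0; s_5 = 2; s_6 = 6; s_7 = 3; s_8 = 8; s_9 = 7; s_{10} = 5.
Since s_{10} = s_0 = 5, the sequence is periodic with period 10.
So s_{482} = s_{0 + ((482-0) mod 10)} = s_2 = 4.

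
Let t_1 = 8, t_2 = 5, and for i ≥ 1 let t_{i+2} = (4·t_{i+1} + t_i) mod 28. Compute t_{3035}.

Computing terms: t_1 = 8, t_2 = 5, t_3 = 0, t_4 = 5, t_5 = 20, t_6 = 1, t_7 = 24, t_8 = 13, t_9 = 20, t_{10} = 9, t_{11} = 0, t_{12} = 9, t_{13} = 8, t_{14} = 13, t_{15} = 4, t_{16} = 1, t_{17} = 8, t_{18} = 5.
Since (t_{17}, t_{18}) = (t_1, t_2) = (8, 5) (two consecutive terms determine the rest), the sequence is periodic with period 16.
So t_{3035} = t_{1 + ((3035-1) mod 16)} = t_{11} = 0.

0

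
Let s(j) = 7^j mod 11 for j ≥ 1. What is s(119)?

8

Listing terms: s(1) = 7; s(2) = 5; s(3) = 2; s(4) = 3; s(5) = 10; s(6) = 4; s(7) = 6; s(8) = 9; s(9) = 8; s(10) = 1; s(11) = 7.
The sequence repeats with period 10.
(119 - 1) mod 10 = 8, so s(119) = s(9) = 8.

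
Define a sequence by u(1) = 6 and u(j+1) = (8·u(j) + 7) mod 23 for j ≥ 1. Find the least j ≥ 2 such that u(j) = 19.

u(1) = 6; u(2) = 9; u(3) = 10; u(4) = 18; u(5) = 13; u(6) = 19; u(7) = 21; u(8) = 14; u(9) = 4; u(10) = 16; u(11) = 20; u(12) = 6.
The sequence repeats with period 11.
The value 19 first appears (with j ≥ 2) at u(6).

6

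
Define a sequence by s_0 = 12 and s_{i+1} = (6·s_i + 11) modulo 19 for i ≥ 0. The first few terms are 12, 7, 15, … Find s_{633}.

6

Computing terms: s_0 = 12,  s_1 = 7,  s_2 = 15,  s_3 = 6,  s_4 = 9,  s_5 = 8,  s_6 = 2,  s_7 = 4,  s_8 = 16,  s_9 = 12.
The sequence repeats with period 9.
So s_{633} = s_{0 + ((633-0) mod 9)} = s_3 = 6.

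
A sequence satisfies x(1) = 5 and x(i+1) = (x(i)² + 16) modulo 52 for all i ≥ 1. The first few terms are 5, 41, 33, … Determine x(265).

29

Computing terms: x(1) = 5; x(2) = 41; x(3) = 33; x(4) = 13; x(5) = 29; x(6) = 25; x(7) = 17; x(8) = 45; x(9) = 13.
Since x(9) = x(4) = 13, the sequence is eventually periodic: after a pre-period of length 3 it cycles with period 5.
For i ≥ 4, x(i) depends only on (i - 4) mod 5. (265 - 4) mod 5 = 1, so x(265) = x(5) = 29.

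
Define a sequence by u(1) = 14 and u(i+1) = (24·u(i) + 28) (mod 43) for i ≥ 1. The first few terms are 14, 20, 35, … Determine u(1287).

19

We have u(1) = 14,  u(2) = 20,  u(3) = 35,  u(4) = 8,  u(5) = 5,  u(6) = 19,  u(7) = 11,  u(8) = 34,  u(9) = 27,  u(10) = 31,  u(11) = 41,  u(12) = 23,  u(13) = 21,  u(14) = 16,  u(15) = 25,  u(16) = 26,  u(17) = 7,  u(18) = 24,  u(19) = 2,  u(20) = 33,  u(21) = 3,  u(22) = 14.
Since u(22) = u(1) = 14, the sequence is periodic with period 21.
So u(1287) = u(1 + ((1287-1) mod 21)) = u(6) = 19.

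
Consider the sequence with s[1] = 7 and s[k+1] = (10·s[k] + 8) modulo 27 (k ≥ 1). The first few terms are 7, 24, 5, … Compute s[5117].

12

Listing terms: s[1] = 7; s[2] = 24; s[3] = 5; s[4] = 4; s[5] = 21; s[6] = 2; s[7] = 1; s[8] = 18; s[9] = 26; s[10] = 25; s[11] = 15; s[12] = 23; s[13] = 22; s[14] = 12; s[15] = 20; s[16] = 19; s[17] = 9; s[18] = 17; s[19] = 16; s[20] = 6; s[21] = 14; s[22] = 13; s[23] = 3; s[24] = 11; s[25] = 10; s[26] = 0; s[27] = 8; s[28] = 7.
Since s[28] = s[1] = 7, the sequence is periodic with period 27.
(5117 - 1) mod 27 = 13, so s[5117] = s[14] = 12.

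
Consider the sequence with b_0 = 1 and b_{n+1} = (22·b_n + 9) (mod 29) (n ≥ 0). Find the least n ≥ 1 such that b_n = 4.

b_0 = 1, b_1 = 2, b_2 = 24, b_3 = 15, b_4 = 20, b_5 = 14, b_6 = 27, b_7 = 23, b_8 = 22, b_9 = 0, b_{10} = 9, b_{11} = 4, b_{12} = 10, b_{13} = 26, b_{14} = 1.
Since b_{14} = b_0 = 1, the sequence is periodic with period 14.
The value 4 first appears (with n ≥ 1) at b_{11}.

11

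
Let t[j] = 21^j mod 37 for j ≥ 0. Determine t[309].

Computing terms: t[0] = 1; t[1] = 21; t[2] = 34; t[3] = 11; t[4] = 9; t[5] = 4; t[6] = 10; t[7] = 25; t[8] = 7; t[9] = 36; t[10] = 16; t[11] = 3; t[12] = 26; t[13] = 28; t[14] = 33; t[15] = 27; t[16] = 12; t[17] = 30; t[18] = 1.
Since t[18] = t[0] = 1, the sequence is periodic with period 18.
(309 - 0) mod 18 = 3, so t[309] = t[3] = 11.

11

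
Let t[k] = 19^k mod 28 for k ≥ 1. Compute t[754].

9

We have t[1] = 19,  t[2] = 25,  t[3] = 27,  t[4] = 9,  t[5] = 3,  t[6] = 1,  t[7] = 19.
The sequence repeats with period 6.
So t[754] = t[1 + ((754-1) mod 6)] = t[4] = 9.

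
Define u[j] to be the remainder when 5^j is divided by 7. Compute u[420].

1

u[1] = 5, u[2] = 4, u[3] = 6, u[4] = 2, u[5] = 3, u[6] = 1, u[7] = 5.
The sequence repeats with period 6.
(420 - 1) mod 6 = 5, so u[420] = u[6] = 1.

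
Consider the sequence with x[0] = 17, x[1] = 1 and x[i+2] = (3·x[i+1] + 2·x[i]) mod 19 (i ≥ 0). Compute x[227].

1

x[0] = 17, x[1] = 1, x[2] = 18, x[3] = 18, x[4] = 14, x[5] = 2, x[6] = 15, x[7] = 11, x[8] = 6, x[9] = 2, x[10] = 18, x[11] = 1, x[12] = 1, x[13] = 5, x[14] = 17, x[15] = 4, x[16] = 8, x[17] = 13, x[18] = 17, x[19] = 1.
The sequence repeats with period 18.
So x[227] = x[0 + ((227-0) mod 18)] = x[11] = 1.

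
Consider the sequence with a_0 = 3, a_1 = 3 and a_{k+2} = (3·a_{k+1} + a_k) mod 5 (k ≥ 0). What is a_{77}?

Computing terms: a_0 = 3, a_1 = 3, a_2 = 2, a_3 = 4, a_4 = 4, a_5 = 1, a_6 = 2, a_7 = 2, a_8 = 3, a_9 = 1, a_{10} = 1, a_{11} = 4, a_{12} = 3, a_{13} = 3.
The sequence repeats with period 12.
(77 - 0) mod 12 = 5, so a_{77} = a_5 = 1.

1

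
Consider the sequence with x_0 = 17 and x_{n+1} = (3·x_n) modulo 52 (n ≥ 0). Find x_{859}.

Listing terms: x_0 = 17, x_1 = 51, x_2 = 49, x_3 = 43, x_4 = 25, x_5 = 23, x_6 = 17.
The sequence repeats with period 6.
So x_{859} = x_{0 + ((859-0) mod 6)} = x_1 = 51.

51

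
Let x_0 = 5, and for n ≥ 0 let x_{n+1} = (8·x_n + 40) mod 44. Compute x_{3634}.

12

Listing terms: x_0 = 5; x_1 = 36; x_2 = 20; x_3 = 24; x_4 = 12; x_5 = 4; x_6 = 28; x_7 = 0; x_8 = 40; x_9 = 8; x_{10} = 16; x_{11} = 36.
Since x_{11} = x_1 = 36, the sequence is eventually periodic: after a pre-period of length 1 it cycles with period 10.
For n ≥ 1, x_n depends only on (n - 1) mod 10. (3634 - 1) mod 10 = 3, so x_{3634} = x_4 = 12.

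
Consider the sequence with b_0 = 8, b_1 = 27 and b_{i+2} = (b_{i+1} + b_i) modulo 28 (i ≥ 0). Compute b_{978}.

0

We have b_0 = 8,  b_1 = 27,  b_2 = 7,  b_3 = 6,  b_4 = 13,  b_5 = 19,  b_6 = 4,  b_7 = 23,  b_8 = 27,  b_9 = 22,  b_{10} = 21,  b_{11} = 15,  b_{12} = 8,  b_{13} = 23,  b_{14} = 3,  b_{15} = 26,  b_{16} = 1,  b_{17} = 27,  b_{18} = 0,  b_{19} = 27,  b_{20} = 27,  b_{21} = 26,  b_{22} = 25,  b_{23} = 23,  b_{24} = 20,  b_{25} = 15,  b_{26} = 7,  b_{27} = 22,  b_{28} = 1,  b_{29} = 23,  b_{30} = 24,  b_{31} = 19,  b_{32} = 15,  b_{33} = 6,  b_{34} = 21,  b_{35} = 27,  b_{36} = 20,  b_{37} = 19,  b_{38} = 11,  b_{39} = 2,  b_{40} = 13,  b_{41} = 15,  b_{42} = 0,  b_{43} = 15,  b_{44} = 15,  b_{45} = 2,  b_{46} = 17,  b_{47} = 19,  b_{48} = 8,  b_{49} = 27.
The sequence repeats with period 48.
So b_{978} = b_{0 + ((978-0) mod 48)} = b_{18} = 0.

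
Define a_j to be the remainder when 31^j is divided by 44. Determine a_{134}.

Computing terms: a_1 = 31,  a_2 = 37,  a_3 = 3,  a_4 = 5,  a_5 = 23,  a_6 = 9,  a_7 = 15,  a_8 = 25,  a_9 = 27,  a_{10} = 1,  a_{11} = 31.
The sequence repeats with period 10.
So a_{134} = a_{1 + ((134-1) mod 10)} = a_4 = 5.

5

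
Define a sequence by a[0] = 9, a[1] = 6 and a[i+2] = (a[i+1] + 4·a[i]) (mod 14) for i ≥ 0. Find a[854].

We have a[0] = 9, a[1] = 6, a[2] = 0, a[3] = 10, a[4] = 10, a[5] = 8, a[6] = 6, a[7] = 10, a[8] = 6, a[9] = 4, a[10] = 0, a[11] = 2, a[12] = 2, a[13] = 10, a[14] = 4, a[15] = 2, a[16] = 4, a[17] = 12, a[18] = 0, a[19] = 6, a[20] = 6, a[21] = 2, a[22] = 12, a[23] = 6, a[24] = 12, a[25] = 8, a[26] = 0, a[27] = 4, a[28] = 4, a[29] = 6, a[30] = 8, a[31] = 4, a[32] = 8, a[33] = 10, a[34] = 0, a[35] = 12, a[36] = 12, a[37] = 4, a[38] = 10, a[39] = 12, a[40] = 10, a[41] = 2, a[42] = 0, a[43] = 8, a[44] = 8, a[45] = 12, a[46] = 2, a[47] = 8, a[48] = 2, a[49] = 6, a[50] = 0.
Since (a[49], a[50]) = (a[1], a[2]) = (6, 0) (two consecutive terms determine the rest), the sequence is eventually periodic: after a pre-period of length 1 it cycles with period 48.
For i ≥ 1, a[i] depends only on (i - 1) mod 48. (854 - 1) mod 48 = 37, so a[854] = a[38] = 10.

10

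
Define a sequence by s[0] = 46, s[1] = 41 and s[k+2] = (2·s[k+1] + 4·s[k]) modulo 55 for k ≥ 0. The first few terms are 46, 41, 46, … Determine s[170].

Listing terms: s[0] = 46, s[1] = 41, s[2] = 46, s[3] = 36, s[4] = 36, s[5] = 51, s[6] = 26, s[7] = 36, s[8] = 11, s[9] = 1, s[10] = 46, s[11] = 41.
The sequence repeats with period 10.
(170 - 0) mod 10 = 0, so s[170] = s[0] = 46.

46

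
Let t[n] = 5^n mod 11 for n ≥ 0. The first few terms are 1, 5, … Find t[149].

We have t[0] = 1; t[1] = 5; t[2] = 3; t[3] = 4; t[4] = 9; t[5] = 1.
The sequence repeats with period 5.
So t[149] = t[0 + ((149-0) mod 5)] = t[4] = 9.

9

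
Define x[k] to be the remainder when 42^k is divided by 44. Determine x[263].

36

We have x[0] = 1; x[1] = 42; x[2] = 4; x[3] = 36; x[4] = 16; x[5] = 12; x[6] = 20; x[7] = 4.
Since x[7] = x[2] = 4, the sequence is eventually periodic: after a pre-period of length 2 it cycles with period 5.
For k ≥ 2, x[k] depends only on (k - 2) mod 5. (263 - 2) mod 5 = 1, so x[263] = x[3] = 36.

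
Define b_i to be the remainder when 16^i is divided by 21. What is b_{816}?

Listing terms: b_0 = 1; b_1 = 16; b_2 = 4; b_3 = 1.
Since b_3 = b_0 = 1, the sequence is periodic with period 3.
So b_{816} = b_{0 + ((816-0) mod 3)} = b_0 = 1.

1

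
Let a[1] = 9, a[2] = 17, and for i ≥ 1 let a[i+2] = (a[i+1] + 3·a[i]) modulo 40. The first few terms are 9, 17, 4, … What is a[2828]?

We have a[1] = 9, a[2] = 17, a[3] = 4, a[4] = 15, a[5] = 27, a[6] = 32, a[7] = 33, a[8] = 9, a[9] = 28, a[10] = 15, a[11] = 19, a[12] = 24, a[13] = 1, a[14] = 33, a[15] = 36, a[16] = 15, a[17] = 3, a[18] = 8, a[19] = 17, a[20] = 1, a[21] = 12, a[22] = 15, a[23] = 11, a[24] = 16, a[25] = 9, a[26] = 17.
The sequence repeats with period 24.
(2828 - 1) mod 24 = 19, so a[2828] = a[20] = 1.

1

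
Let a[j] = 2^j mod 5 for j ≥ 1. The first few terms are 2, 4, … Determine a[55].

a[1] = 2; a[2] = 4; a[3] = 3; a[4] = 1; a[5] = 2.
The sequence repeats with period 4.
(55 - 1) mod 4 = 2, so a[55] = a[3] = 3.

3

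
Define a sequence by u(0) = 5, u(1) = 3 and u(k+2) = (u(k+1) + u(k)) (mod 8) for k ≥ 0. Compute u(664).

We have u(0) = 5; u(1) = 3; u(2) = 0; u(3) = 3; u(4) = 3; u(5) = 6; u(6) = 1; u(7) = 7; u(8) = 0; u(9) = 7; u(10) = 7; u(11) = 6; u(12) = 5; u(13) = 3.
The sequence repeats with period 12.
So u(664) = u(0 + ((664-0) mod 12)) = u(4) = 3.

3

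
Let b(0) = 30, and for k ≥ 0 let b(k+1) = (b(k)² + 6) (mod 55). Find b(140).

Listing terms: b(0) = 30; b(1) = 26; b(2) = 22; b(3) = 50; b(4) = 31; b(5) = 32; b(6) = 40; b(7) = 11; b(8) = 17; b(9) = 20; b(10) = 21; b(11) = 7; b(12) = 0; b(13) = 6; b(14) = 42; b(15) = 10; b(16) = 51; b(17) = 22.
Since b(17) = b(2) = 22, the sequence is eventually periodic: after a pre-period of length 2 it cycles with period 15.
For k ≥ 2, b(k) depends only on (k - 2) mod 15. (140 - 2) mod 15 = 3, so b(140) = b(5) = 32.

32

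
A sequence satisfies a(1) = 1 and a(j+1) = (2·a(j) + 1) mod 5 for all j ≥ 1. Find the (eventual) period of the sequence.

4

Listing terms: a(1) = 1; a(2) = 3; a(3) = 2; a(4) = 0; a(5) = 1.
Since a(5) = a(1) = 1, the sequence is periodic with period 4.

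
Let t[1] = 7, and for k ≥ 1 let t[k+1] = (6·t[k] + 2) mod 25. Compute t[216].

12

Listing terms: t[1] = 7,  t[2] = 19,  t[3] = 16,  t[4] = 23,  t[5] = 15,  t[6] = 17,  t[7] = 4,  t[8] = 1,  t[9] = 8,  t[10] = 0,  t[11] = 2,  t[12] = 14,  t[13] = 11,  t[14] = 18,  t[15] = 10,  t[16] = 12,  t[17] = 24,  t[18] = 21,  t[19] = 3,  t[20] = 20,  t[21] = 22,  t[22] = 9,  t[23] = 6,  t[24] = 13,  t[25] = 5,  t[26] = 7.
The sequence repeats with period 25.
(216 - 1) mod 25 = 15, so t[216] = t[16] = 12.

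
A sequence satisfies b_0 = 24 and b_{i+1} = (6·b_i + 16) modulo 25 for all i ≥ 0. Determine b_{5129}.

23

Listing terms: b_0 = 24,  b_1 = 10,  b_2 = 1,  b_3 = 22,  b_4 = 23,  b_5 = 4,  b_6 = 15,  b_7 = 6,  b_8 = 2,  b_9 = 3,  b_{10} = 9,  b_{11} = 20,  b_{12} = 11,  b_{13} = 7,  b_{14} = 8,  b_{15} = 14,  b_{16} = 0,  b_{17} = 16,  b_{18} = 12,  b_{19} = 13,  b_{20} = 19,  b_{21} = 5,  b_{22} = 21,  b_{23} = 17,  b_{24} = 18,  b_{25} = 24.
The sequence repeats with period 25.
(5129 - 0) mod 25 = 4, so b_{5129} = b_4 = 23.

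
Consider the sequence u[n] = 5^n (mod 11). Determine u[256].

5

Listing terms: u[1] = 5, u[2] = 3, u[3] = 4, u[4] = 9, u[5] = 1, u[6] = 5.
Since u[6] = u[1] = 5, the sequence is periodic with period 5.
So u[256] = u[1 + ((256-1) mod 5)] = u[1] = 5.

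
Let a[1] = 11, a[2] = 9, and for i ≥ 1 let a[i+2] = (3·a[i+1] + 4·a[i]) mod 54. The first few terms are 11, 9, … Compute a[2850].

39

a[1] = 11,  a[2] = 9,  a[3] = 17,  a[4] = 33,  a[5] = 5,  a[6] = 39,  a[7] = 29,  a[8] = 27,  a[9] = 35,  a[10] = 51,  a[11] = 23,  a[12] = 3,  a[13] = 47,  a[14] = 45,  a[15] = 53,  a[16] = 15,  a[17] = 41,  a[18] = 21,  a[19] = 11,  a[20] = 9.
The sequence repeats with period 18.
So a[2850] = a[1 + ((2850-1) mod 18)] = a[6] = 39.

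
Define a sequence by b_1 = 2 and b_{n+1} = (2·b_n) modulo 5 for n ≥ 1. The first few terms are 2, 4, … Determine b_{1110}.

4

b_1 = 2; b_2 = 4; b_3 = 3; b_4 = 1; b_5 = 2.
Since b_5 = b_1 = 2, the sequence is periodic with period 4.
So b_{1110} = b_{1 + ((1110-1) mod 4)} = b_2 = 4.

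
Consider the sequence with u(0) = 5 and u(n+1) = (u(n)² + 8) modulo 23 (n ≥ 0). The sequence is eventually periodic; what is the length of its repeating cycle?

We have u(0) = 5,  u(1) = 10,  u(2) = 16,  u(3) = 11,  u(4) = 14,  u(5) = 20,  u(6) = 17,  u(7) = 21,  u(8) = 12,  u(9) = 14.
Since u(9) = u(4) = 14, the sequence is eventually periodic: after a pre-period of length 4 it cycles with period 5.

5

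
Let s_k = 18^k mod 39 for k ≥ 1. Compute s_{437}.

18

s_1 = 18,  s_2 = 12,  s_3 = 21,  s_4 = 27,  s_5 = 18.
Since s_5 = s_1 = 18, the sequence is periodic with period 4.
So s_{437} = s_{1 + ((437-1) mod 4)} = s_1 = 18.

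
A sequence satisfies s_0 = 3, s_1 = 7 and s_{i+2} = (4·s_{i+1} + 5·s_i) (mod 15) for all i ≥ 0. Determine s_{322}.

8

Computing terms: s_0 = 3, s_1 = 7, s_2 = 13, s_3 = 12, s_4 = 8, s_5 = 2, s_6 = 3, s_7 = 7.
Since (s_6, s_7) = (s_0, s_1) = (3, 7) (two consecutive terms determine the rest), the sequence is periodic with period 6.
So s_{322} = s_{0 + ((322-0) mod 6)} = s_4 = 8.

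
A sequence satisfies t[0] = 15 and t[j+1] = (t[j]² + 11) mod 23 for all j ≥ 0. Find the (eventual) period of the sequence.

Listing terms: t[0] = 15,  t[1] = 6,  t[2] = 1,  t[3] = 12,  t[4] = 17,  t[5] = 1.
Since t[5] = t[2] = 1, the sequence is eventually periodic: after a pre-period of length 2 it cycles with period 3.

3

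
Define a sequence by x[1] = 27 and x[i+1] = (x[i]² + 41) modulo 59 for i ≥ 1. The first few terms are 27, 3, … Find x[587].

3

We have x[1] = 27; x[2] = 3; x[3] = 50; x[4] = 4; x[5] = 57; x[6] = 45; x[7] = 1; x[8] = 42; x[9] = 35; x[10] = 27.
Since x[10] = x[1] = 27, the sequence is periodic with period 9.
So x[587] = x[1 + ((587-1) mod 9)] = x[2] = 3.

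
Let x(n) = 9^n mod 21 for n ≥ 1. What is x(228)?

Listing terms: x(1) = 9; x(2) = 18; x(3) = 15; x(4) = 9.
The sequence repeats with period 3.
So x(228) = x(1 + ((228-1) mod 3)) = x(3) = 15.

15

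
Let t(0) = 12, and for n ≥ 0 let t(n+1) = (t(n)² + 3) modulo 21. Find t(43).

0

t(0) = 12; t(1) = 0; t(2) = 3; t(3) = 12.
The sequence repeats with period 3.
So t(43) = t(0 + ((43-0) mod 3)) = t(1) = 0.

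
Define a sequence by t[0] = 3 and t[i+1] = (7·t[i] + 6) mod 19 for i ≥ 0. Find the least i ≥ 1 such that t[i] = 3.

3

t[0] = 3; t[1] = 8; t[2] = 5; t[3] = 3.
Since t[3] = t[0] = 3, the sequence is periodic with period 3.
The value 3 next appears (with i ≥ 1) at t[3].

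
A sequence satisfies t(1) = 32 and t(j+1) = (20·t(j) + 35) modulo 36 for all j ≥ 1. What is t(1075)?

23

Listing terms: t(1) = 32; t(2) = 27; t(3) = 35; t(4) = 15; t(5) = 11; t(6) = 3; t(7) = 23; t(8) = 27.
Since t(8) = t(2) = 27, the sequence is eventually periodic: after a pre-period of length 1 it cycles with period 6.
For j ≥ 2, t(j) depends only on (j - 2) mod 6. (1075 - 2) mod 6 = 5, so t(1075) = t(7) = 23.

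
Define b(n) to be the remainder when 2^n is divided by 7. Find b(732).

b(0) = 1; b(1) = 2; b(2) = 4; b(3) = 1.
The sequence repeats with period 3.
(732 - 0) mod 3 = 0, so b(732) = b(0) = 1.

1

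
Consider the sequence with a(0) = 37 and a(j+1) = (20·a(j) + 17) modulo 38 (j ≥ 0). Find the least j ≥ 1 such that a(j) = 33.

2

Listing terms: a(0) = 37; a(1) = 35; a(2) = 33; a(3) = 31; a(4) = 29; a(5) = 27; a(6) = 25; a(7) = 23; a(8) = 21; a(9) = 19; a(10) = 17; a(11) = 15; a(12) = 13; a(13) = 11; a(14) = 9; a(15) = 7; a(16) = 5; a(17) = 3; a(18) = 1; a(19) = 37.
Since a(19) = a(0) = 37, the sequence is periodic with period 19.
The value 33 first appears (with j ≥ 1) at a(2).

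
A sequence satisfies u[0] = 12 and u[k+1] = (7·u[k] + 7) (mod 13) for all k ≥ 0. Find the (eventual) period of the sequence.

u[0] = 12; u[1] = 0; u[2] = 7; u[3] = 4; u[4] = 9; u[5] = 5; u[6] = 3; u[7] = 2; u[8] = 8; u[9] = 11; u[10] = 6; u[11] = 10; u[12] = 12.
The sequence repeats with period 12.

12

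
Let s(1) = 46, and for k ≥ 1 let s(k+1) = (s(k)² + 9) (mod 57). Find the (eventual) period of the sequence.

Listing terms: s(1) = 46,  s(2) = 16,  s(3) = 37,  s(4) = 10,  s(5) = 52,  s(6) = 34,  s(7) = 25,  s(8) = 7,  s(9) = 1,  s(10) = 10.
Since s(10) = s(4) = 10, the sequence is eventually periodic: after a pre-period of length 3 it cycles with period 6.

6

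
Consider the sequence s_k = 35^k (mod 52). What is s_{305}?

We have s_0 = 1, s_1 = 35, s_2 = 29, s_3 = 27, s_4 = 9, s_5 = 3, s_6 = 1.
Since s_6 = s_0 = 1, the sequence is periodic with period 6.
So s_{305} = s_{0 + ((305-0) mod 6)} = s_5 = 3.

3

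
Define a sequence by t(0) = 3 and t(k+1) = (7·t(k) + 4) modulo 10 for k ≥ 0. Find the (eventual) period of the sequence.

4

We have t(0) = 3, t(1) = 5, t(2) = 9, t(3) = 7, t(4) = 3.
Since t(4) = t(0) = 3, the sequence is periodic with period 4.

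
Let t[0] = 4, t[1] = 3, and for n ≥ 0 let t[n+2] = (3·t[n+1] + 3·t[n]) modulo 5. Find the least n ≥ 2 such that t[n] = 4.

4

Computing terms: t[0] = 4; t[1] = 3; t[2] = 1; t[3] = 2; t[4] = 4; t[5] = 3.
The sequence repeats with period 4.
The value 4 next appears (with n ≥ 2) at t[4].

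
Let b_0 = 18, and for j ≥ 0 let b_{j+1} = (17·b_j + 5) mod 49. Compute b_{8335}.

45

Listing terms: b_0 = 18,  b_1 = 17,  b_2 = 0,  b_3 = 5,  b_4 = 41,  b_5 = 16,  b_6 = 32,  b_7 = 10,  b_8 = 28,  b_9 = 40,  b_{10} = 48,  b_{11} = 37,  b_{12} = 46,  b_{13} = 3,  b_{14} = 7,  b_{15} = 26,  b_{16} = 6,  b_{17} = 9,  b_{18} = 11,  b_{19} = 45,  b_{20} = 35,  b_{21} = 12,  b_{22} = 13,  b_{23} = 30,  b_{24} = 25,  b_{25} = 38,  b_{26} = 14,  b_{27} = 47,  b_{28} = 20,  b_{29} = 2,  b_{30} = 39,  b_{31} = 31,  b_{32} = 42,  b_{33} = 33,  b_{34} = 27,  b_{35} = 23,  b_{36} = 4,  b_{37} = 24,  b_{38} = 21,  b_{39} = 19,  b_{40} = 34,  b_{41} = 44,  b_{42} = 18.
The sequence repeats with period 42.
So b_{8335} = b_{0 + ((8335-0) mod 42)} = b_{19} = 45.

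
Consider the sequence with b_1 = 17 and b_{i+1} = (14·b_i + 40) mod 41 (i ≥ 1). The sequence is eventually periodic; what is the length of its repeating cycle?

Listing terms: b_1 = 17,  b_2 = 32,  b_3 = 37,  b_4 = 25,  b_5 = 21,  b_6 = 6,  b_7 = 1,  b_8 = 13,  b_9 = 17.
Since b_9 = b_1 = 17, the sequence is periodic with period 8.

8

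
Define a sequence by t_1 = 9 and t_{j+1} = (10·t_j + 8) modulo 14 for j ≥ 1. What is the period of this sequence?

6

Computing terms: t_1 = 9,  t_2 = 0,  t_3 = 8,  t_4 = 4,  t_5 = 6,  t_6 = 12,  t_7 = 2,  t_8 = 0.
Since t_8 = t_2 = 0, the sequence is eventually periodic: after a pre-period of length 1 it cycles with period 6.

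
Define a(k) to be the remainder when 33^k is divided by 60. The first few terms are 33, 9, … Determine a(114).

We have a(1) = 33,  a(2) = 9,  a(3) = 57,  a(4) = 21,  a(5) = 33.
Since a(5) = a(1) = 33, the sequence is periodic with period 4.
So a(114) = a(1 + ((114-1) mod 4)) = a(2) = 9.

9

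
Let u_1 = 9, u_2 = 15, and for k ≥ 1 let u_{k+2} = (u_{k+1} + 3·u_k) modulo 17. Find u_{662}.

We have u_1 = 9, u_2 = 15, u_3 = 8, u_4 = 2, u_5 = 9, u_6 = 15.
Since (u_5, u_6) = (u_1, u_2) = (9, 15) (two consecutive terms determine the rest), the sequence is periodic with period 4.
(662 - 1) mod 4 = 1, so u_{662} = u_2 = 15.

15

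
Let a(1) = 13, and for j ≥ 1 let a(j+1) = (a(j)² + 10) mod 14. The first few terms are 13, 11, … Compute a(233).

3

Listing terms: a(1) = 13, a(2) = 11, a(3) = 5, a(4) = 7, a(5) = 3, a(6) = 5.
Since a(6) = a(3) = 5, the sequence is eventually periodic: after a pre-period of length 2 it cycles with period 3.
For j ≥ 3, a(j) depends only on (j - 3) mod 3. (233 - 3) mod 3 = 2, so a(233) = a(5) = 3.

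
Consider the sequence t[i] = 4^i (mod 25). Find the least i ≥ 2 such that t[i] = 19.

9

Computing terms: t[1] = 4; t[2] = 16; t[3] = 14; t[4] = 6; t[5] = 24; t[6] = 21; t[7] = 9; t[8] = 11; t[9] = 19; t[10] = 1; t[11] = 4.
The sequence repeats with period 10.
The value 19 first appears (with i ≥ 2) at t[9].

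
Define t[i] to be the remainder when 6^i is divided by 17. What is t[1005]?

We have t[0] = 1, t[1] = 6, t[2] = 2, t[3] = 12, t[4] = 4, t[5] = 7, t[6] = 8, t[7] = 14, t[8] = 16, t[9] = 11, t[10] = 15, t[11] = 5, t[12] = 13, t[13] = 10, t[14] = 9, t[15] = 3, t[16] = 1.
Since t[16] = t[0] = 1, the sequence is periodic with period 16.
So t[1005] = t[0 + ((1005-0) mod 16)] = t[13] = 10.

10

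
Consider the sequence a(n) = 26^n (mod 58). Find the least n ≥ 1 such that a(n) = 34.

We have a(0) = 1,  a(1) = 26,  a(2) = 38,  a(3) = 2,  a(4) = 52,  a(5) = 18,  a(6) = 4,  a(7) = 46,  a(8) = 36,  a(9) = 8,  a(10) = 34,  a(11) = 14,  a(12) = 16,  a(13) = 10,  a(14) = 28,  a(15) = 32,  a(16) = 20,  a(17) = 56,  a(18) = 6,  a(19) = 40,  a(20) = 54,  a(21) = 12,  a(22) = 22,  a(23) = 50,  a(24) = 24,  a(25) = 44,  a(26) = 42,  a(27) = 48,  a(28) = 30,  a(29) = 26.
Since a(29) = a(1) = 26, the sequence is eventually periodic: after a pre-period of length 1 it cycles with period 28.
The value 34 first appears (with n ≥ 1) at a(10).

10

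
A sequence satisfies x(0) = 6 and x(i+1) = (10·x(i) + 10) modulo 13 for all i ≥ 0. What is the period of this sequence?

x(0) = 6, x(1) = 5, x(2) = 8, x(3) = 12, x(4) = 0, x(5) = 10, x(6) = 6.
Since x(6) = x(0) = 6, the sequence is periodic with period 6.

6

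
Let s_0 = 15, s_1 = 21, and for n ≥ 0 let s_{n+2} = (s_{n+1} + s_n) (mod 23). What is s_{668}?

We have s_0 = 15, s_1 = 21, s_2 = 13, s_3 = 11, s_4 = 1, s_5 = 12, s_6 = 13, s_7 = 2, s_8 = 15, s_9 = 17, s_{10} = 9, s_{11} = 3, s_{12} = 12, s_{13} = 15, s_{14} = 4, s_{15} = 19, s_{16} = 0, s_{17} = 19, s_{18} = 19, s_{19} = 15, s_{20} = 11, s_{21} = 3, s_{22} = 14, s_{23} = 17, s_{24} = 8, s_{25} = 2, s_{26} = 10, s_{27} = 12, s_{28} = 22, s_{29} = 11, s_{30} = 10, s_{31} = 21, s_{32} = 8, s_{33} = 6, s_{34} = 14, s_{35} = 20, s_{36} = 11, s_{37} = 8, s_{38} = 19, s_{39} = 4, s_{40} = 0, s_{41} = 4, s_{42} = 4, s_{43} = 8, s_{44} = 12, s_{45} = 20, s_{46} = 9, s_{47} = 6, s_{48} = 15, s_{49} = 21.
Since (s_{48}, s_{49}) = (s_0, s_1) = (15, 21) (two consecutive terms determine the rest), the sequence is periodic with period 48.
(668 - 0) mod 48 = 44, so s_{668} = s_{44} = 12.

12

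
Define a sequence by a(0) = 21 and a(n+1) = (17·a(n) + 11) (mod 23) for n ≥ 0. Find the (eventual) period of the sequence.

Computing terms: a(0) = 21, a(1) = 0, a(2) = 11, a(3) = 14, a(4) = 19, a(5) = 12, a(6) = 8, a(7) = 9, a(8) = 3, a(9) = 16, a(10) = 7, a(11) = 15, a(12) = 13, a(13) = 2, a(14) = 22, a(15) = 17, a(16) = 1, a(17) = 5, a(18) = 4, a(19) = 10, a(20) = 20, a(21) = 6, a(22) = 21.
The sequence repeats with period 22.

22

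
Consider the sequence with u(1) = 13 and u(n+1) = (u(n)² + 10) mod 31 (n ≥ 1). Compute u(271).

Computing terms: u(1) = 13, u(2) = 24, u(3) = 28, u(4) = 19, u(5) = 30, u(6) = 11, u(7) = 7, u(8) = 28.
Since u(8) = u(3) = 28, the sequence is eventually periodic: after a pre-period of length 2 it cycles with period 5.
For n ≥ 3, u(n) depends only on (n - 3) mod 5. (271 - 3) mod 5 = 3, so u(271) = u(6) = 11.

11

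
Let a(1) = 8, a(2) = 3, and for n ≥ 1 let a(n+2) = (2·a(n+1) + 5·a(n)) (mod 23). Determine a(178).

Computing terms: a(1) = 8, a(2) = 3, a(3) = 0, a(4) = 15, a(5) = 7, a(6) = 20, a(7) = 6, a(8) = 20, a(9) = 1, a(10) = 10, a(11) = 2, a(12) = 8, a(13) = 3.
Since (a(12), a(13)) = (a(1), a(2)) = (8, 3) (two consecutive terms determine the rest), the sequence is periodic with period 11.
So a(178) = a(1 + ((178-1) mod 11)) = a(2) = 3.

3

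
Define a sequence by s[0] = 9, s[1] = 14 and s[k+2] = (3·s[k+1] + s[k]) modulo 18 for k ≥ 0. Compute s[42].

9

We have s[0] = 9,  s[1] = 14,  s[2] = 15,  s[3] = 5,  s[4] = 12,  s[5] = 5,  s[6] = 9,  s[7] = 14.
The sequence repeats with period 6.
(42 - 0) mod 6 = 0, so s[42] = s[0] = 9.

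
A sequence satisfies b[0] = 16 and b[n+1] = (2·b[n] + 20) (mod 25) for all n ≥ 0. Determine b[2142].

We have b[0] = 16,  b[1] = 2,  b[2] = 24,  b[3] = 18,  b[4] = 6,  b[5] = 7,  b[6] = 9,  b[7] = 13,  b[8] = 21,  b[9] = 12,  b[10] = 19,  b[11] = 8,  b[12] = 11,  b[13] = 17,  b[14] = 4,  b[15] = 3,  b[16] = 1,  b[17] = 22,  b[18] = 14,  b[19] = 23,  b[20] = 16.
Since b[20] = b[0] = 16, the sequence is periodic with period 20.
So b[2142] = b[0 + ((2142-0) mod 20)] = b[2] = 24.

24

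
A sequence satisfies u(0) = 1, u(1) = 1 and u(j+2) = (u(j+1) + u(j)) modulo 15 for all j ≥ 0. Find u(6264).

Listing terms: u(0) = 1, u(1) = 1, u(2) = 2, u(3) = 3, u(4) = 5, u(5) = 8, u(6) = 13, u(7) = 6, u(8) = 4, u(9) = 10, u(10) = 14, u(11) = 9, u(12) = 8, u(13) = 2, u(14) = 10, u(15) = 12, u(16) = 7, u(17) = 4, u(18) = 11, u(19) = 0, u(20) = 11, u(21) = 11, u(22) = 7, u(23) = 3, u(24) = 10, u(25) = 13, u(26) = 8, u(27) = 6, u(28) = 14, u(29) = 5, u(30) = 4, u(31) = 9, u(32) = 13, u(33) = 7, u(34) = 5, u(35) = 12, u(36) = 2, u(37) = 14, u(38) = 1, u(39) = 0, u(40) = 1, u(41) = 1.
The sequence repeats with period 40.
So u(6264) = u(0 + ((6264-0) mod 40)) = u(24) = 10.

10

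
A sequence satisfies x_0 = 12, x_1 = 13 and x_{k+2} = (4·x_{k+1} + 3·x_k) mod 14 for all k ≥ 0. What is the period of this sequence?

x_0 = 12; x_1 = 13; x_2 = 4; x_3 = 13; x_4 = 8; x_5 = 1; x_6 = 0; x_7 = 3; x_8 = 12; x_9 = 1; x_{10} = 12; x_{11} = 9; x_{12} = 2; x_{13} = 7; x_{14} = 6; x_{15} = 3; x_{16} = 2; x_{17} = 3; x_{18} = 4; x_{19} = 11; x_{20} = 0; x_{21} = 5; x_{22} = 6; x_{23} = 11; x_{24} = 6; x_{25} = 1; x_{26} = 8; x_{27} = 7; x_{28} = 10; x_{29} = 5; x_{30} = 8; x_{31} = 5; x_{32} = 2; x_{33} = 9; x_{34} = 0; x_{35} = 13; x_{36} = 10; x_{37} = 9; x_{38} = 10; x_{39} = 11; x_{40} = 4; x_{41} = 7; x_{42} = 12; x_{43} = 13.
The sequence repeats with period 42.

42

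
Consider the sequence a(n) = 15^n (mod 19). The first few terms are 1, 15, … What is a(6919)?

We have a(0) = 1,  a(1) = 15,  a(2) = 16,  a(3) = 12,  a(4) = 9,  a(5) = 2,  a(6) = 11,  a(7) = 13,  a(8) = 5,  a(9) = 18,  a(10) = 4,  a(11) = 3,  a(12) = 7,  a(13) = 10,  a(14) = 17,  a(15) = 8,  a(16) = 6,  a(17) = 14,  a(18) = 1.
Since a(18) = a(0) = 1, the sequence is periodic with period 18.
(6919 - 0) mod 18 = 7, so a(6919) = a(7) = 13.

13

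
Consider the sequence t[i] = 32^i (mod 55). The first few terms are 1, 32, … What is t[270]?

34

Computing terms: t[0] = 1, t[1] = 32, t[2] = 34, t[3] = 43, t[4] = 1.
Since t[4] = t[0] = 1, the sequence is periodic with period 4.
(270 - 0) mod 4 = 2, so t[270] = t[2] = 34.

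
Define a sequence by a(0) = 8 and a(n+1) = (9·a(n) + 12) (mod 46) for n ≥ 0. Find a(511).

Computing terms: a(0) = 8,  a(1) = 38,  a(2) = 32,  a(3) = 24,  a(4) = 44,  a(5) = 40,  a(6) = 4,  a(7) = 2,  a(8) = 30,  a(9) = 6,  a(10) = 20,  a(11) = 8.
The sequence repeats with period 11.
So a(511) = a(0 + ((511-0) mod 11)) = a(5) = 40.

40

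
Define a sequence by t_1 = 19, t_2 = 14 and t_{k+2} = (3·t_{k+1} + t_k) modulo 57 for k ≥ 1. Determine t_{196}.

t_1 = 19,  t_2 = 14,  t_3 = 4,  t_4 = 26,  t_5 = 25,  t_6 = 44,  t_7 = 43,  t_8 = 2,  t_9 = 49,  t_{10} = 35,  t_{11} = 40,  t_{12} = 41,  t_{13} = 49,  t_{14} = 17,  t_{15} = 43,  t_{16} = 32,  t_{17} = 25,  t_{18} = 50,  t_{19} = 4,  t_{20} = 5,  t_{21} = 19,  t_{22} = 5,  t_{23} = 34,  t_{24} = 50,  t_{25} = 13,  t_{26} = 32,  t_{27} = 52,  t_{28} = 17,  t_{29} = 46,  t_{30} = 41,  t_{31} = 55,  t_{32} = 35,  t_{33} = 46,  t_{34} = 2,  t_{35} = 52,  t_{36} = 44,  t_{37} = 13,  t_{38} = 26,  t_{39} = 34,  t_{40} = 14,  t_{41} = 19,  t_{42} = 14.
Since (t_{41}, t_{42}) = (t_1, t_2) = (19, 14) (two consecutive terms determine the rest), the sequence is periodic with period 40.
(196 - 1) mod 40 = 35, so t_{196} = t_{36} = 44.

44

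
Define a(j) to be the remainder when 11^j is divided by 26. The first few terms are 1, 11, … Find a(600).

1

We have a(0) = 1,  a(1) = 11,  a(2) = 17,  a(3) = 5,  a(4) = 3,  a(5) = 7,  a(6) = 25,  a(7) = 15,  a(8) = 9,  a(9) = 21,  a(10) = 23,  a(11) = 19,  a(12) = 1.
Since a(12) = a(0) = 1, the sequence is periodic with period 12.
So a(600) = a(0 + ((600-0) mod 12)) = a(0) = 1.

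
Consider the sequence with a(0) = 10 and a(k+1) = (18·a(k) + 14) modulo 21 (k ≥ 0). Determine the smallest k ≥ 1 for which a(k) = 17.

3

We have a(0) = 10, a(1) = 5, a(2) = 20, a(3) = 17, a(4) = 5.
Since a(4) = a(1) = 5, the sequence is eventually periodic: after a pre-period of length 1 it cycles with period 3.
The value 17 first appears (with k ≥ 1) at a(3).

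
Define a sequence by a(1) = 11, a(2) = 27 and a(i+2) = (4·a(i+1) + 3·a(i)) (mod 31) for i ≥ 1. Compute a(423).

Listing terms: a(1) = 11,  a(2) = 27,  a(3) = 17,  a(4) = 25,  a(5) = 27,  a(6) = 28,  a(7) = 7,  a(8) = 19,  a(9) = 4,  a(10) = 11,  a(11) = 25,  a(12) = 9,  a(13) = 18,  a(14) = 6,  a(15) = 16,  a(16) = 20,  a(17) = 4,  a(18) = 14,  a(19) = 6,  a(20) = 4,  a(21) = 3,  a(22) = 24,  a(23) = 12,  a(24) = 27,  a(25) = 20,  a(26) = 6,  a(27) = 22,  a(28) = 13,  a(29) = 25,  a(30) = 15,  a(31) = 11,  a(32) = 27.
Since (a(31), a(32)) = (a(1), a(2)) = (11, 27) (two consecutive terms determine the rest), the sequence is periodic with period 30.
(423 - 1) mod 30 = 2, so a(423) = a(3) = 17.

17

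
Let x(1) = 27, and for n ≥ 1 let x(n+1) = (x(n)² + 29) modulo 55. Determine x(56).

43

Computing terms: x(1) = 27; x(2) = 43; x(3) = 8; x(4) = 38; x(5) = 43.
Since x(5) = x(2) = 43, the sequence is eventually periodic: after a pre-period of length 1 it cycles with period 3.
For n ≥ 2, x(n) depends only on (n - 2) mod 3. (56 - 2) mod 3 = 0, so x(56) = x(2) = 43.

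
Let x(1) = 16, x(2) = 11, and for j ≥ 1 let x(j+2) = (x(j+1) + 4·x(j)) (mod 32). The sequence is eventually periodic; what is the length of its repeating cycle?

Computing terms: x(1) = 16, x(2) = 11, x(3) = 11, x(4) = 23, x(5) = 3, x(6) = 31, x(7) = 11, x(8) = 7, x(9) = 19, x(10) = 15, x(11) = 27, x(12) = 23, x(13) = 3.
Since (x(12), x(13)) = (x(4), x(5)) = (23, 3) (two consecutive terms determine the rest), the sequence is eventually periodic: after a pre-period of length 3 it cycles with period 8.

8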